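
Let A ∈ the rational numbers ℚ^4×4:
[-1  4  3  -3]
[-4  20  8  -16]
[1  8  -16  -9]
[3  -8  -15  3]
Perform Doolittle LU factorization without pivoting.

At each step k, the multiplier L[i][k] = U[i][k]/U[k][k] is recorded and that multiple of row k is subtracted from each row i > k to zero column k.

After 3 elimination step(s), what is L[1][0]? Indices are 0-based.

k=0: U[0][0]=-1
  eliminate (1,0): mult=4, new row 1: (0, 4, -4, -4); set L[1][0]=4
  eliminate (2,0): mult=-1, new row 2: (0, 12, -13, -12); set L[2][0]=-1
  eliminate (3,0): mult=-3, new row 3: (0, 4, -6, -6); set L[3][0]=-3
k=1: U[1][1]=4
  eliminate (2,1): mult=3, new row 2: (0, 0, -1, 0); set L[2][1]=3
  eliminate (3,1): mult=1, new row 3: (0, 0, -2, -2); set L[3][1]=1
k=2: U[2][2]=-1
  eliminate (3,2): mult=2, new row 3: (0, 0, 0, -2); set L[3][2]=2

L[1][0] = 4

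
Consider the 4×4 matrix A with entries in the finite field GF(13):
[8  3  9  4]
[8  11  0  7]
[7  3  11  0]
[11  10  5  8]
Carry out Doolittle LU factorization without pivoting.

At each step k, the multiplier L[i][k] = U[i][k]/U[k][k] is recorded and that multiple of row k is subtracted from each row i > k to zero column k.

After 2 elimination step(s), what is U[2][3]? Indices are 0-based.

Step 1: pivot at (0,0) is 8.
  row1 ← row1 − (1)·row0  ⇒  L[1][0]=1, U row1=(0, 8, 4, 3)
  row2 ← row2 − (9)·row0  ⇒  L[2][0]=9, U row2=(0, 2, 8, 3)
  row3 ← row3 − (3)·row0  ⇒  L[3][0]=3, U row3=(0, 1, 4, 9)
Step 2: pivot at (1,1) is 8.
  row2 ← row2 − (10)·row1  ⇒  L[2][1]=10, U row2=(0, 0, 7, 12)
  row3 ← row3 − (5)·row1  ⇒  L[3][1]=5, U row3=(0, 0, 10, 7)

U[2][3] = 12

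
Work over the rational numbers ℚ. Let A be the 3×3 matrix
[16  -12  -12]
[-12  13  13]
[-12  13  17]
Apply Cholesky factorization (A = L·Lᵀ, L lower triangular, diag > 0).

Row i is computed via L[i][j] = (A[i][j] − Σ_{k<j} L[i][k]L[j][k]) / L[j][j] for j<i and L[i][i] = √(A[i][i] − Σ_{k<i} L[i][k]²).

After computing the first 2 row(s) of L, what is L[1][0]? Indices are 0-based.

L[1][0] = -3

Step 1: L[0][0] = √(16) = 4.
  L[1][0] = (-12) / L[0][0] = -3.
Step 2: L[1][1] = √(4) = 2.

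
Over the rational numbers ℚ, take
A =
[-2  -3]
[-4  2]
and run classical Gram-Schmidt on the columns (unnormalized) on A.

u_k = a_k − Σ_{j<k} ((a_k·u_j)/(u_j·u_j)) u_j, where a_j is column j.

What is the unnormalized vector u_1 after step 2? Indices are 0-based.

u_1 = (-16/5, 8/5)

Step 1: u_0 = a_0 = (-2, -4).
Step 2: u_1 = a_1 − (-1/10)·u_0 = (-16/5, 8/5).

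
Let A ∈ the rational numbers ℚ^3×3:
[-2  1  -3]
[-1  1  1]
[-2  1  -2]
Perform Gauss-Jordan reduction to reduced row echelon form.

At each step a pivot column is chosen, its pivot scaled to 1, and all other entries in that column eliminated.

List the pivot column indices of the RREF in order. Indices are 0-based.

pivot columns: 0, 1, 2

[1] R0 /= -2  ⇒  (1, -1/2, 3/2)
     R1 -= -1·R0  ⇒  (0, 1/2, 5/2)
     R2 -= -2·R0  ⇒  (0, 0, 1)
[2] R1 /= 1/2  ⇒  (0, 1, 5)
     R0 -= -1/2·R1  ⇒  (1, 0, 4)
[3] R2 /= 1  ⇒  (0, 0, 1)
     R0 -= 4·R2  ⇒  (1, 0, 0)
     R1 -= 5·R2  ⇒  (0, 1, 0)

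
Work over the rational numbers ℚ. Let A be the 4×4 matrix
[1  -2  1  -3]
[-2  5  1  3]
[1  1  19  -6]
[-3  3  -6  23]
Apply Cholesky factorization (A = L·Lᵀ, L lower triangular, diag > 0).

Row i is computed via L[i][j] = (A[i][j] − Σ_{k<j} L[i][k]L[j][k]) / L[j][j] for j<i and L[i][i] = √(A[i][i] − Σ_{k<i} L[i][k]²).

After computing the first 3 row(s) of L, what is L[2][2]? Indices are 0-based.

Step 1: L[0][0] = √(1) = 1.
  L[1][0] = (-2) / L[0][0] = -2.
Step 2: L[1][1] = √(1) = 1.
  L[2][0] = (1) / L[0][0] = 1.
  L[2][1] = (3) / L[1][1] = 3.
Step 3: L[2][2] = √(9) = 3.

L[2][2] = 3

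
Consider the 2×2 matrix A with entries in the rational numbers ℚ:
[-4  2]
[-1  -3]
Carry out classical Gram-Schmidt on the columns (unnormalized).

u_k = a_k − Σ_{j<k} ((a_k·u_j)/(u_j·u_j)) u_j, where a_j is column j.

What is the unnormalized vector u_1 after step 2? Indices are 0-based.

u_1 = (14/17, -56/17)

Step 1: u_0 = a_0 = (-4, -1).
Step 2: u_1 = a_1 − (-5/17)·u_0 = (14/17, -56/17).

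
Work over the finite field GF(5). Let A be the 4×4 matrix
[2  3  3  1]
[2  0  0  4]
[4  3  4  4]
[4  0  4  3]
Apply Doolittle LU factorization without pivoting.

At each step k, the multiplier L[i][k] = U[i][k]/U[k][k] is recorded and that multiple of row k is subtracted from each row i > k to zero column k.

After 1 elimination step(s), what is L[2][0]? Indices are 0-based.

L[2][0] = 2

Step 1: pivot at (0,0) is 2.
  row1 ← row1 − (1)·row0  ⇒  L[1][0]=1, U row1=(0, 2, 2, 3)
  row2 ← row2 − (2)·row0  ⇒  L[2][0]=2, U row2=(0, 2, 3, 2)
  row3 ← row3 − (2)·row0  ⇒  L[3][0]=2, U row3=(0, 4, 3, 1)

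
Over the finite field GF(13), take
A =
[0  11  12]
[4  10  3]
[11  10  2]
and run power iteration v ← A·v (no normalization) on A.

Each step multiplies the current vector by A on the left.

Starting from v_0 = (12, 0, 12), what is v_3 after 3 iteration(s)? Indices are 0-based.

v_3 = (9, 12, 0)

v_0 = (12, 0, 12).
v_1 = A·v_0 = (1, 6, 0).
v_2 = A·v_1 = (1, 12, 6).
v_3 = A·v_2 = (9, 12, 0).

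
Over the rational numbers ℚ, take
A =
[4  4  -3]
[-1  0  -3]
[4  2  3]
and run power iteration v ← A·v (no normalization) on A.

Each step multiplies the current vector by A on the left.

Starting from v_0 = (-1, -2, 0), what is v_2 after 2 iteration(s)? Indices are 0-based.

v_2 = (-20, 36, -70)

v_0 = (-1, -2, 0).
v_1 = A·v_0 = (-12, 1, -8).
v_2 = A·v_1 = (-20, 36, -70).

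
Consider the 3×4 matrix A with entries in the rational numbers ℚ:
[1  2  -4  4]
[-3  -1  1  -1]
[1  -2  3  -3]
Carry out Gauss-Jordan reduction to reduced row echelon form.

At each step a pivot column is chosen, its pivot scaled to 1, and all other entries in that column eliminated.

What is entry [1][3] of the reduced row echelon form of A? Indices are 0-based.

M[1][3] = 0

step 1: normalize row 0 (÷1) = (1, 2, -4, 4)
  row 1: subtract -3×row0 = (0, 5, -11, 11)
  row 2: subtract 1×row0 = (0, -4, 7, -7)
step 2: normalize row 1 (÷5) = (0, 1, -11/5, 11/5)
  row 0: subtract 2×row1 = (1, 0, 2/5, -2/5)
  row 2: subtract -4×row1 = (0, 0, -9/5, 9/5)
step 3: normalize row 2 (÷-9/5) = (0, 0, 1, -1)
  row 0: subtract 2/5×row2 = (1, 0, 0, 0)
  row 1: subtract -11/5×row2 = (0, 1, 0, 0)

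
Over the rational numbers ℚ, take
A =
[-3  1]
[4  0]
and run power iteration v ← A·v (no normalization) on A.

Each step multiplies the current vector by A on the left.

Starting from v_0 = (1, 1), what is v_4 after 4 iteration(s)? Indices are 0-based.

v_4 = (154, -152)

v_0 = (1, 1).
v_1 = A·v_0 = (-2, 4).
v_2 = A·v_1 = (10, -8).
v_3 = A·v_2 = (-38, 40).
v_4 = A·v_3 = (154, -152).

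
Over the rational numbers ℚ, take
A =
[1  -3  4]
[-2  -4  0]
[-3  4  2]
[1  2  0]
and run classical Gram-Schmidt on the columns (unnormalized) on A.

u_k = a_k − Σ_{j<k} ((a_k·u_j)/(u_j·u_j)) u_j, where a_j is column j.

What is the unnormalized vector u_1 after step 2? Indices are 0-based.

u_1 = (-8/3, -14/3, 3, 7/3)

Step 1: u_0 = a_0 = (1, -2, -3, 1).
Step 2: u_1 = a_1 − (-1/3)·u_0 = (-8/3, -14/3, 3, 7/3).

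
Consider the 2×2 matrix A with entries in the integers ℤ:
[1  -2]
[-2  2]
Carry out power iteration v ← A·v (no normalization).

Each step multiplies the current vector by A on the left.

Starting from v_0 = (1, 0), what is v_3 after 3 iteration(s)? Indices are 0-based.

v_3 = (17, -22)

v_0 = (1, 0).
v_1 = A·v_0 = (1, -2).
v_2 = A·v_1 = (5, -6).
v_3 = A·v_2 = (17, -22).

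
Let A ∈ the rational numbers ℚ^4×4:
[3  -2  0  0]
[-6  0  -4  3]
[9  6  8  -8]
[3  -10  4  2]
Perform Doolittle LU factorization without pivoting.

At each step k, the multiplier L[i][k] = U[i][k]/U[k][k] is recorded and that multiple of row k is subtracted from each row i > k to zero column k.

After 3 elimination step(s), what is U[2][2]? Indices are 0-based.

[col 0] pivot 3
  R1 -= -2*R0 → (0, -4, -4, 3)  (L[1][0] := -2)
  R2 -= 3*R0 → (0, 12, 8, -8)  (L[2][0] := 3)
  R3 -= 1*R0 → (0, -8, 4, 2)  (L[3][0] := 1)
[col 1] pivot -4
  R2 -= -3*R1 → (0, 0, -4, 1)  (L[2][1] := -3)
  R3 -= 2*R1 → (0, 0, 12, -4)  (L[3][1] := 2)
[col 2] pivot -4
  R3 -= -3*R2 → (0, 0, 0, -1)  (L[3][2] := -3)

U[2][2] = -4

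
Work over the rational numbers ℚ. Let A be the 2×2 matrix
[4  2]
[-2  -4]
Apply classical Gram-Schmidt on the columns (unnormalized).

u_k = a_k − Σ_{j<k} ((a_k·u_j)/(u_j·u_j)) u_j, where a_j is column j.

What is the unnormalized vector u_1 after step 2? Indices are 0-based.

u_1 = (-6/5, -12/5)

Step 1: u_0 = a_0 = (4, -2).
Step 2: u_1 = a_1 − (4/5)·u_0 = (-6/5, -12/5).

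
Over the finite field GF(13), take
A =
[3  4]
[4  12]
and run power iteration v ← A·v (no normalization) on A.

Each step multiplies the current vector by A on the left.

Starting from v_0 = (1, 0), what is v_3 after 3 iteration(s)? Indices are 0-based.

v_3 = (3, 1)

v_0 = (1, 0).
v_1 = A·v_0 = (3, 4).
v_2 = A·v_1 = (12, 8).
v_3 = A·v_2 = (3, 1).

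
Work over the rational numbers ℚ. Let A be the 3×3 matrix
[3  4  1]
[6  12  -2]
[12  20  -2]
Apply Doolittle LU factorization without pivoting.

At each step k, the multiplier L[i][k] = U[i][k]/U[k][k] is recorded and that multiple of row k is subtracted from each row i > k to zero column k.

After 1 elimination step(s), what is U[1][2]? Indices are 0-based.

k=0: U[0][0]=3
  eliminate (1,0): mult=2, new row 1: (0, 4, -4); set L[1][0]=2
  eliminate (2,0): mult=4, new row 2: (0, 4, -6); set L[2][0]=4

U[1][2] = -4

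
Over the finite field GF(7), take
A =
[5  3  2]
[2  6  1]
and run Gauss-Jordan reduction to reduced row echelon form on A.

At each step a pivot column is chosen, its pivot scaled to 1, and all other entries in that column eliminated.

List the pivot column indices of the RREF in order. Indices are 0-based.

pivot columns: 0, 1

pivot(0,0)=5: scale R0 → (1, 2, 6)
  clear (1,0): R1 −= (2)R0 → (0, 2, 3)
pivot(1,1)=2: scale R1 → (0, 1, 5)
  clear (0,1): R0 −= (2)R1 → (1, 0, 3)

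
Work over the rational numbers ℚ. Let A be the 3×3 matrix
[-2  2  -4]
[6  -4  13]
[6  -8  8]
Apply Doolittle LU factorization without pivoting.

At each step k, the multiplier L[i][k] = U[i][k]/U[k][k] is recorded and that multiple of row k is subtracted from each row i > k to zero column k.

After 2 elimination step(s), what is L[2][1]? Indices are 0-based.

Step 1: pivot at (0,0) is -2.
  row1 ← row1 − (-3)·row0  ⇒  L[1][0]=-3, U row1=(0, 2, 1)
  row2 ← row2 − (-3)·row0  ⇒  L[2][0]=-3, U row2=(0, -2, -4)
Step 2: pivot at (1,1) is 2.
  row2 ← row2 − (-1)·row1  ⇒  L[2][1]=-1, U row2=(0, 0, -3)

L[2][1] = -1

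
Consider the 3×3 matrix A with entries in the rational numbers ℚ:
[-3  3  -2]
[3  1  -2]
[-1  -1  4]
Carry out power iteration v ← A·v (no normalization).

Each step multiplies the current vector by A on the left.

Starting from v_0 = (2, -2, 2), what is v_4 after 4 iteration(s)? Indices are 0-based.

v_4 = (512, -1664, 1344)

v_0 = (2, -2, 2).
v_1 = A·v_0 = (-16, 0, 8).
v_2 = A·v_1 = (32, -64, 48).
v_3 = A·v_2 = (-384, -64, 224).
v_4 = A·v_3 = (512, -1664, 1344).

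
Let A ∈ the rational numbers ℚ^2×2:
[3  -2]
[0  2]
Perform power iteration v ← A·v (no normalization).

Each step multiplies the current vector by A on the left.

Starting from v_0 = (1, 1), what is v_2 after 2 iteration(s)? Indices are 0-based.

v_2 = (-1, 4)

v_0 = (1, 1).
v_1 = A·v_0 = (1, 2).
v_2 = A·v_1 = (-1, 4).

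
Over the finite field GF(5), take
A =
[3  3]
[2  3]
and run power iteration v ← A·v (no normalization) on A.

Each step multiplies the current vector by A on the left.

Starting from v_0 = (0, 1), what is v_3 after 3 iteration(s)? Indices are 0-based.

v_3 = (4, 1)

v_0 = (0, 1).
v_1 = A·v_0 = (3, 3).
v_2 = A·v_1 = (3, 0).
v_3 = A·v_2 = (4, 1).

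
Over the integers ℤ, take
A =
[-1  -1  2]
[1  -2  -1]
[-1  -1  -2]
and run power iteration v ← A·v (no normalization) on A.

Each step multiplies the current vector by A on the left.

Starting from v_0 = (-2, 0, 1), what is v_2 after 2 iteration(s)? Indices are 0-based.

v_0 = (-2, 0, 1).
v_1 = A·v_0 = (4, -3, 0).
v_2 = A·v_1 = (-1, 10, -1).

v_2 = (-1, 10, -1)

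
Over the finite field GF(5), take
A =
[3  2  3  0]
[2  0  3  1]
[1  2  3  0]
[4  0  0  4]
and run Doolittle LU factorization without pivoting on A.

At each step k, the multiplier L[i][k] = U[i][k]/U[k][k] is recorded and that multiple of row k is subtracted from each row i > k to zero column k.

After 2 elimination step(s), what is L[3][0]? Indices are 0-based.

L[3][0] = 3

Step 1: pivot at (0,0) is 3.
  row1 ← row1 − (4)·row0  ⇒  L[1][0]=4, U row1=(0, 2, 1, 1)
  row2 ← row2 − (2)·row0  ⇒  L[2][0]=2, U row2=(0, 3, 2, 0)
  row3 ← row3 − (3)·row0  ⇒  L[3][0]=3, U row3=(0, 4, 1, 4)
Step 2: pivot at (1,1) is 2.
  row2 ← row2 − (4)·row1  ⇒  L[2][1]=4, U row2=(0, 0, 3, 1)
  row3 ← row3 − (2)·row1  ⇒  L[3][1]=2, U row3=(0, 0, 4, 2)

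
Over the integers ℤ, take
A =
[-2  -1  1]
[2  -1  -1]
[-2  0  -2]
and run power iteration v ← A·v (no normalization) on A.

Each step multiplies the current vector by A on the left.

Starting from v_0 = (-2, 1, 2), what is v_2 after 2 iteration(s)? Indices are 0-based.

v_2 = (-3, 17, -10)

v_0 = (-2, 1, 2).
v_1 = A·v_0 = (5, -7, 0).
v_2 = A·v_1 = (-3, 17, -10).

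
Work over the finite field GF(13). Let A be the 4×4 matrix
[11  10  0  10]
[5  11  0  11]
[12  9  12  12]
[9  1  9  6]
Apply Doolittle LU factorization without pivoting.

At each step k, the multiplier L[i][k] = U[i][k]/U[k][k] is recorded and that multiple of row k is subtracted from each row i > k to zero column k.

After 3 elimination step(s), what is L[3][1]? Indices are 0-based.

[col 0] pivot 11
  R1 -= 4*R0 → (0, 10, 0, 10)  (L[1][0] := 4)
  R2 -= 7*R0 → (0, 4, 12, 7)  (L[2][0] := 7)
  R3 -= 2*R0 → (0, 7, 9, 12)  (L[3][0] := 2)
[col 1] pivot 10
  R2 -= 3*R1 → (0, 0, 12, 3)  (L[2][1] := 3)
  R3 -= 2*R1 → (0, 0, 9, 5)  (L[3][1] := 2)
[col 2] pivot 12
  R3 -= 4*R2 → (0, 0, 0, 6)  (L[3][2] := 4)

L[3][1] = 2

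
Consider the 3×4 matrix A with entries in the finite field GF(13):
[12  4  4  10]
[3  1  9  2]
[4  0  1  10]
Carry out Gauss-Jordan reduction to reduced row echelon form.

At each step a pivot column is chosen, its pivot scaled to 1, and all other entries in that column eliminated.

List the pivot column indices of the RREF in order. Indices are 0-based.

pivot(0,0)=12: scale R0 → (1, 9, 9, 3)
  clear (1,0): R1 −= (3)R0 → (0, 0, 8, 6)
  clear (2,0): R2 −= (4)R0 → (0, 3, 4, 11)
pivot(1,1): swap R1↔R2
pivot(1,1)=3: scale R1 → (0, 1, 10, 8)
  clear (0,1): R0 −= (9)R1 → (1, 0, 10, 9)
pivot(2,2)=8: scale R2 → (0, 0, 1, 4)
  clear (0,2): R0 −= (10)R2 → (1, 0, 0, 8)
  clear (1,2): R1 −= (10)R2 → (0, 1, 0, 7)

pivot columns: 0, 1, 2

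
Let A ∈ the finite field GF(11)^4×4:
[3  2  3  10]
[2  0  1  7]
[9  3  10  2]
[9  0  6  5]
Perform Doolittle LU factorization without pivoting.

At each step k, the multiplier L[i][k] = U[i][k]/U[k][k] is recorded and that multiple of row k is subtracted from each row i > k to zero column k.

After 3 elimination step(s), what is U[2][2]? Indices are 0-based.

U[2][2] = 6

[col 0] pivot 3
  R1 -= 8*R0 → (0, 6, 10, 4)  (L[1][0] := 8)
  R2 -= 3*R0 → (0, 8, 1, 5)  (L[2][0] := 3)
  R3 -= 3*R0 → (0, 5, 8, 8)  (L[3][0] := 3)
[col 1] pivot 6
  R2 -= 5*R1 → (0, 0, 6, 7)  (L[2][1] := 5)
  R3 -= 10*R1 → (0, 0, 7, 1)  (L[3][1] := 10)
[col 2] pivot 6
  R3 -= 3*R2 → (0, 0, 0, 2)  (L[3][2] := 3)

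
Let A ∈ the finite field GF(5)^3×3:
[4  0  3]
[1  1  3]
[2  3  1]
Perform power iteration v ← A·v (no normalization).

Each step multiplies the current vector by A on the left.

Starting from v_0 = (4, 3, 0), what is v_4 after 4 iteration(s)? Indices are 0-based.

v_0 = (4, 3, 0).
v_1 = A·v_0 = (1, 2, 2).
v_2 = A·v_1 = (0, 4, 0).
v_3 = A·v_2 = (0, 4, 2).
v_4 = A·v_3 = (1, 0, 4).

v_4 = (1, 0, 4)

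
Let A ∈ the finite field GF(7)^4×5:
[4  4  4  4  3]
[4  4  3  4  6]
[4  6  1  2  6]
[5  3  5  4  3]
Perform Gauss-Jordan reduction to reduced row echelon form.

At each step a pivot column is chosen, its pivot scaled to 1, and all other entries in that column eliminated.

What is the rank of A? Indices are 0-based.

[1] R0 /= 4  ⇒  (1, 1, 1, 1, 6)
     R1 -= 4·R0  ⇒  (0, 0, 6, 0, 3)
     R2 -= 4·R0  ⇒  (0, 2, 4, 5, 3)
     R3 -= 5·R0  ⇒  (0, 5, 0, 6, 1)
[2] R1 <-> R2
[2] R1 /= 2  ⇒  (0, 1, 2, 6, 5)
     R0 -= 1·R1  ⇒  (1, 0, 6, 2, 1)
     R3 -= 5·R1  ⇒  (0, 0, 4, 4, 4)
[3] R2 /= 6  ⇒  (0, 0, 1, 0, 4)
     R0 -= 6·R2  ⇒  (1, 0, 0, 2, 5)
     R1 -= 2·R2  ⇒  (0, 1, 0, 6, 4)
     R3 -= 4·R2  ⇒  (0, 0, 0, 4, 2)
[4] R3 /= 4  ⇒  (0, 0, 0, 1, 4)
     R0 -= 2·R3  ⇒  (1, 0, 0, 0, 4)
     R1 -= 6·R3  ⇒  (0, 1, 0, 0, 1)

rank = 4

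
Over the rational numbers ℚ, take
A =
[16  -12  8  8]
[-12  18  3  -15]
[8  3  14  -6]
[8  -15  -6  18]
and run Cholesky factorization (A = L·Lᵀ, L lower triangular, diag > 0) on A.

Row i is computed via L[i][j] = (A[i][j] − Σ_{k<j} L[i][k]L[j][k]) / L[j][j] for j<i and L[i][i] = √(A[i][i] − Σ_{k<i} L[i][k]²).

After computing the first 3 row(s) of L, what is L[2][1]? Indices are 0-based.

Step 1: L[0][0] = √(16) = 4.
  L[1][0] = (-12) / L[0][0] = -3.
Step 2: L[1][1] = √(9) = 3.
  L[2][0] = (8) / L[0][0] = 2.
  L[2][1] = (9) / L[1][1] = 3.
Step 3: L[2][2] = √(1) = 1.

L[2][1] = 3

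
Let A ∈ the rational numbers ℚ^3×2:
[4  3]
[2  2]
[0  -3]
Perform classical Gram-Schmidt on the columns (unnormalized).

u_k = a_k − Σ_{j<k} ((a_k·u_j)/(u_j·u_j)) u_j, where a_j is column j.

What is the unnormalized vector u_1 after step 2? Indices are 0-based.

u_1 = (-1/5, 2/5, -3)

Step 1: u_0 = a_0 = (4, 2, 0).
Step 2: u_1 = a_1 − (4/5)·u_0 = (-1/5, 2/5, -3).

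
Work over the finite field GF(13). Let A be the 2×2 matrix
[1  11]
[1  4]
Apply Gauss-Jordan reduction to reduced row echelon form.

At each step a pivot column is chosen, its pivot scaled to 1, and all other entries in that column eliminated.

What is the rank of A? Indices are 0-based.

step 1: normalize row 0 (÷1) = (1, 11)
  row 1: subtract 1×row0 = (0, 6)
step 2: normalize row 1 (÷6) = (0, 1)
  row 0: subtract 11×row1 = (1, 0)

rank = 2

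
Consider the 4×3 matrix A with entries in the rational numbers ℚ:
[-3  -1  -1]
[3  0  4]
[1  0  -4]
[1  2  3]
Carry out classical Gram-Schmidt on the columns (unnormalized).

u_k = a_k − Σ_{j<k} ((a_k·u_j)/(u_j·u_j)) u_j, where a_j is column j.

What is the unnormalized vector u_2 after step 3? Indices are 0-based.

u_2 = (4/3, 13/5, -67/15, 2/3)

Step 1: u_0 = a_0 = (-3, 3, 1, 1).
Step 2: u_1 = a_1 − (1/4)·u_0 = (-1/4, -3/4, -1/4, 7/4).
Step 3: u_2 = a_2 − (7/10)·u_0 − (14/15)·u_1 = (4/3, 13/5, -67/15, 2/3).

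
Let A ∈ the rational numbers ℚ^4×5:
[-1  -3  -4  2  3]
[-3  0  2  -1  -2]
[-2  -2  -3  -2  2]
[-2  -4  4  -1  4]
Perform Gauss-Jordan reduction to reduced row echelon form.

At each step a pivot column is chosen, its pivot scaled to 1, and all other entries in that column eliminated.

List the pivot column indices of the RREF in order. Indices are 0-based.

pivot columns: 0, 1, 2, 3

step 1: normalize row 0 (÷-1) = (1, 3, 4, -2, -3)
  row 1: subtract -3×row0 = (0, 9, 14, -7, -11)
  row 2: subtract -2×row0 = (0, 4, 5, -6, -4)
  row 3: subtract -2×row0 = (0, 2, 12, -5, -2)
step 2: normalize row 1 (÷9) = (0, 1, 14/9, -7/9, -11/9)
  row 0: subtract 3×row1 = (1, 0, -2/3, 1/3, 2/3)
  row 2: subtract 4×row1 = (0, 0, -11/9, -26/9, 8/9)
  row 3: subtract 2×row1 = (0, 0, 80/9, -31/9, 4/9)
step 3: normalize row 2 (÷-11/9) = (0, 0, 1, 26/11, -8/11)
  row 0: subtract -2/3×row2 = (1, 0, 0, 21/11, 2/11)
  row 1: subtract 14/9×row2 = (0, 1, 0, -49/11, -1/11)
  row 3: subtract 80/9×row2 = (0, 0, 0, -269/11, 76/11)
step 4: normalize row 3 (÷-269/11) = (0, 0, 0, 1, -76/269)
  row 0: subtract 21/11×row3 = (1, 0, 0, 0, 194/269)
  row 1: subtract -49/11×row3 = (0, 1, 0, 0, -363/269)
  row 2: subtract 26/11×row3 = (0, 0, 1, 0, -16/269)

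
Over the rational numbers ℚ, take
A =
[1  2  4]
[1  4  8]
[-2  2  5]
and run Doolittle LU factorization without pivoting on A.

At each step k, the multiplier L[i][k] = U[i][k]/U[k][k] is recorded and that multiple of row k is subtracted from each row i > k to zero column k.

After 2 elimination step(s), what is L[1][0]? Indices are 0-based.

Step 1: pivot at (0,0) is 1.
  row1 ← row1 − (1)·row0  ⇒  L[1][0]=1, U row1=(0, 2, 4)
  row2 ← row2 − (-2)·row0  ⇒  L[2][0]=-2, U row2=(0, 6, 13)
Step 2: pivot at (1,1) is 2.
  row2 ← row2 − (3)·row1  ⇒  L[2][1]=3, U row2=(0, 0, 1)

L[1][0] = 1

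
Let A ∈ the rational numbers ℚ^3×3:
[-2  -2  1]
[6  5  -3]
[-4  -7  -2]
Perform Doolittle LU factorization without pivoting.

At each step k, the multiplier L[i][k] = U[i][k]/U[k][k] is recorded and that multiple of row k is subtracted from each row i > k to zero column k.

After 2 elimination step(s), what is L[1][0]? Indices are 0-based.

k=0: U[0][0]=-2
  eliminate (1,0): mult=-3, new row 1: (0, -1, 0); set L[1][0]=-3
  eliminate (2,0): mult=2, new row 2: (0, -3, -4); set L[2][0]=2
k=1: U[1][1]=-1
  eliminate (2,1): mult=3, new row 2: (0, 0, -4); set L[2][1]=3

L[1][0] = -3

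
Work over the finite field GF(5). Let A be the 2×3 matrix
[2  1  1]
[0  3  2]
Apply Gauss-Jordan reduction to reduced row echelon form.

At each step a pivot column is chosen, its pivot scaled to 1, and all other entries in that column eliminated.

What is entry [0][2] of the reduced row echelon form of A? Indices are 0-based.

M[0][2] = 1

step 1: normalize row 0 (÷2) = (1, 3, 3)
step 2: normalize row 1 (÷3) = (0, 1, 4)
  row 0: subtract 3×row1 = (1, 0, 1)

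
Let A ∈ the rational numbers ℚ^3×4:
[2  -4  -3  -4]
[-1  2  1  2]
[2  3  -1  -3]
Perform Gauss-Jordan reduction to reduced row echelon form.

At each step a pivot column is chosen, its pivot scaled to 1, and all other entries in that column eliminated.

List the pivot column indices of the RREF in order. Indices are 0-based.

step 1: normalize row 0 (÷2) = (1, -2, -3/2, -2)
  row 1: subtract -1×row0 = (0, 0, -1/2, 0)
  row 2: subtract 2×row0 = (0, 7, 2, 1)
step 2: exchange rows 1,2
step 2: normalize row 1 (÷7) = (0, 1, 2/7, 1/7)
  row 0: subtract -2×row1 = (1, 0, -13/14, -12/7)
step 3: normalize row 2 (÷-1/2) = (0, 0, 1, 0)
  row 0: subtract -13/14×row2 = (1, 0, 0, -12/7)
  row 1: subtract 2/7×row2 = (0, 1, 0, 1/7)

pivot columns: 0, 1, 2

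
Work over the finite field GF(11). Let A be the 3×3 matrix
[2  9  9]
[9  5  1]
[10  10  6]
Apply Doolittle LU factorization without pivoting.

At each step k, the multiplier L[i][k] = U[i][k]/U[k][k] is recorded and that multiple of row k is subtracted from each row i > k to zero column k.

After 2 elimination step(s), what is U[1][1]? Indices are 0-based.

U[1][1] = 3

[col 0] pivot 2
  R1 -= 10*R0 → (0, 3, 10)  (L[1][0] := 10)
  R2 -= 5*R0 → (0, 9, 5)  (L[2][0] := 5)
[col 1] pivot 3
  R2 -= 3*R1 → (0, 0, 8)  (L[2][1] := 3)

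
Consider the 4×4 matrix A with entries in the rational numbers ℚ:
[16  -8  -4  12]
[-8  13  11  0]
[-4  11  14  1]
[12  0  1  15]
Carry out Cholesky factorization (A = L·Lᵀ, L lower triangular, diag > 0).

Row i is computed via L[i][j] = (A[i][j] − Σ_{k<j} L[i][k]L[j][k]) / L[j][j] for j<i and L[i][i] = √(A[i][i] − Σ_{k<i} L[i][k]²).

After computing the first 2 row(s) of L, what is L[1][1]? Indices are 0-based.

Step 1: L[0][0] = √(16) = 4.
  L[1][0] = (-8) / L[0][0] = -2.
Step 2: L[1][1] = √(9) = 3.

L[1][1] = 3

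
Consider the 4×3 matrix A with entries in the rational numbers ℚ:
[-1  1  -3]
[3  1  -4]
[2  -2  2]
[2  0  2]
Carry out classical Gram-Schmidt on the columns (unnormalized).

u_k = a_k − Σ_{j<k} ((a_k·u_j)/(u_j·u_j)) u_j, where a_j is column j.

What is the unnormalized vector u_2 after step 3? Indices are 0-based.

Step 1: u_0 = a_0 = (-1, 3, 2, 2).
Step 2: u_1 = a_1 − (-1/9)·u_0 = (8/9, 4/3, -16/9, 2/9).
Step 3: u_2 = a_2 − (-1/18)·u_0 − (-25/13)·u_1 = (-35/26, -33/26, -17/13, 33/13).

u_2 = (-35/26, -33/26, -17/13, 33/13)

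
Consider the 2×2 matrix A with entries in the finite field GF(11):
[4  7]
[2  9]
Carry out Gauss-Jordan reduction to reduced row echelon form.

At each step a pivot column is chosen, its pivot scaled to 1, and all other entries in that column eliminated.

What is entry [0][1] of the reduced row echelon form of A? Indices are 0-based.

pivot(0,0)=4: scale R0 → (1, 10)
  clear (1,0): R1 −= (2)R0 → (0, 0)
col 1: no nonzero at/below row 1; advance.

M[0][1] = 10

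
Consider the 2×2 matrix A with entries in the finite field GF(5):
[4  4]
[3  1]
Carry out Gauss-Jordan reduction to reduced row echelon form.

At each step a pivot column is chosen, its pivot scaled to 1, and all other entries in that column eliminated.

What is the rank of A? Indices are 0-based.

rank = 2

step 1: normalize row 0 (÷4) = (1, 1)
  row 1: subtract 3×row0 = (0, 3)
step 2: normalize row 1 (÷3) = (0, 1)
  row 0: subtract 1×row1 = (1, 0)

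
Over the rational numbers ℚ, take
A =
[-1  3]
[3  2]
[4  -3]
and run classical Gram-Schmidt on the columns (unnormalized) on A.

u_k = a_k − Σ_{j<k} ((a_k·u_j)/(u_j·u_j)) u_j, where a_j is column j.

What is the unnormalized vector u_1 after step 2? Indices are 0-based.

u_1 = (69/26, 79/26, -21/13)

Step 1: u_0 = a_0 = (-1, 3, 4).
Step 2: u_1 = a_1 − (-9/26)·u_0 = (69/26, 79/26, -21/13).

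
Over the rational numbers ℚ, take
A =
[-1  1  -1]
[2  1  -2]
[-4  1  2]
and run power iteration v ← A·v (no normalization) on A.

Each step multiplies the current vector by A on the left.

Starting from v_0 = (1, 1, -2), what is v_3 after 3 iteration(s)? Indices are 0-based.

v_0 = (1, 1, -2).
v_1 = A·v_0 = (2, 7, -7).
v_2 = A·v_1 = (12, 25, -15).
v_3 = A·v_2 = (28, 79, -53).

v_3 = (28, 79, -53)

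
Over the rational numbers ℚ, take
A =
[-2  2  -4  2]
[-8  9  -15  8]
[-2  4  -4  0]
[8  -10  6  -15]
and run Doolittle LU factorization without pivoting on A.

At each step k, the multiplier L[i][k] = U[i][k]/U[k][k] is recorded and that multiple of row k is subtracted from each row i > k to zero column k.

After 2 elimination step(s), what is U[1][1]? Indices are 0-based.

Step 1: pivot at (0,0) is -2.
  row1 ← row1 − (4)·row0  ⇒  L[1][0]=4, U row1=(0, 1, 1, 0)
  row2 ← row2 − (1)·row0  ⇒  L[2][0]=1, U row2=(0, 2, 0, -2)
  row3 ← row3 − (-4)·row0  ⇒  L[3][0]=-4, U row3=(0, -2, -10, -7)
Step 2: pivot at (1,1) is 1.
  row2 ← row2 − (2)·row1  ⇒  L[2][1]=2, U row2=(0, 0, -2, -2)
  row3 ← row3 − (-2)·row1  ⇒  L[3][1]=-2, U row3=(0, 0, -8, -7)

U[1][1] = 1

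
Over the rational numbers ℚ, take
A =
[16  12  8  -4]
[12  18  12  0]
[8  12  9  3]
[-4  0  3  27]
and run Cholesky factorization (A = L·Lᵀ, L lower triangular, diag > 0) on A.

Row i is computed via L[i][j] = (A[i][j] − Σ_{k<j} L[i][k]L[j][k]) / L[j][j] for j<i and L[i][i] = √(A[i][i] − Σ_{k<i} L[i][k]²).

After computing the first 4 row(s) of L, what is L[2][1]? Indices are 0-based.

Step 1: L[0][0] = √(16) = 4.
  L[1][0] = (12) / L[0][0] = 3.
Step 2: L[1][1] = √(9) = 3.
  L[2][0] = (8) / L[0][0] = 2.
  L[2][1] = (6) / L[1][1] = 2.
Step 3: L[2][2] = √(1) = 1.
  L[3][0] = (-4) / L[0][0] = -1.
  L[3][1] = (3) / L[1][1] = 1.
  L[3][2] = (3) / L[2][2] = 3.
Step 4: L[3][3] = √(16) = 4.

L[2][1] = 2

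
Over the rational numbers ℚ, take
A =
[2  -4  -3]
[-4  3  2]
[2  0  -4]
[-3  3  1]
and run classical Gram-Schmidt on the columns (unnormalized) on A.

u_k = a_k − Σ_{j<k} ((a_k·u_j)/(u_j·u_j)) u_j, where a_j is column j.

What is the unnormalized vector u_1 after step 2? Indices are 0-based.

u_1 = (-74/33, -17/33, 58/33, 4/11)

Step 1: u_0 = a_0 = (2, -4, 2, -3).
Step 2: u_1 = a_1 − (-29/33)·u_0 = (-74/33, -17/33, 58/33, 4/11).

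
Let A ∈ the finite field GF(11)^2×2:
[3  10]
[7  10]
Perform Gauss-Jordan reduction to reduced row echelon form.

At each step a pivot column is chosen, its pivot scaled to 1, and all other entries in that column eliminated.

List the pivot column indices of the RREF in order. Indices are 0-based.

step 1: normalize row 0 (÷3) = (1, 7)
  row 1: subtract 7×row0 = (0, 5)
step 2: normalize row 1 (÷5) = (0, 1)
  row 0: subtract 7×row1 = (1, 0)

pivot columns: 0, 1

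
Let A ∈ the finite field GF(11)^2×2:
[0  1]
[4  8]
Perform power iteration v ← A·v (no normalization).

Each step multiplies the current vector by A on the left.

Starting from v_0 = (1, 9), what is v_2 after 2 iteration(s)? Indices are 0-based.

v_0 = (1, 9).
v_1 = A·v_0 = (9, 10).
v_2 = A·v_1 = (10, 6).

v_2 = (10, 6)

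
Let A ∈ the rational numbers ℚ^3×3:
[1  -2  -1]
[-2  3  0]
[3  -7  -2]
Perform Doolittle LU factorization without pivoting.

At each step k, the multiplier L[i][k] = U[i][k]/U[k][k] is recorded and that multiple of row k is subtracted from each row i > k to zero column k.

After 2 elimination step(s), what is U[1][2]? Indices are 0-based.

k=0: U[0][0]=1
  eliminate (1,0): mult=-2, new row 1: (0, -1, -2); set L[1][0]=-2
  eliminate (2,0): mult=3, new row 2: (0, -1, 1); set L[2][0]=3
k=1: U[1][1]=-1
  eliminate (2,1): mult=1, new row 2: (0, 0, 3); set L[2][1]=1

U[1][2] = -2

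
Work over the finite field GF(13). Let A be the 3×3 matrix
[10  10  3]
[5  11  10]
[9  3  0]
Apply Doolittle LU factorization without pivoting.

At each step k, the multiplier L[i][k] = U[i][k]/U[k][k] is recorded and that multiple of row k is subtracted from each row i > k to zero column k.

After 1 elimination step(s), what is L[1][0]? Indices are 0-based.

Step 1: pivot at (0,0) is 10.
  row1 ← row1 − (7)·row0  ⇒  L[1][0]=7, U row1=(0, 6, 2)
  row2 ← row2 − (10)·row0  ⇒  L[2][0]=10, U row2=(0, 7, 9)

L[1][0] = 7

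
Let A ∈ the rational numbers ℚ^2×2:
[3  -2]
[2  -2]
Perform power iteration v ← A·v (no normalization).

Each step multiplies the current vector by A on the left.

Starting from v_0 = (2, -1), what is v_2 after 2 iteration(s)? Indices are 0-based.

v_2 = (12, 4)

v_0 = (2, -1).
v_1 = A·v_0 = (8, 6).
v_2 = A·v_1 = (12, 4).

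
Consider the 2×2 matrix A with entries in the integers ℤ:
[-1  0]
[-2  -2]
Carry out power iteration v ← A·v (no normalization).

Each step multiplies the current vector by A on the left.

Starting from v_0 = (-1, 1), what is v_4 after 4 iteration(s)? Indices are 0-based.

v_4 = (-1, -14)

v_0 = (-1, 1).
v_1 = A·v_0 = (1, 0).
v_2 = A·v_1 = (-1, -2).
v_3 = A·v_2 = (1, 6).
v_4 = A·v_3 = (-1, -14).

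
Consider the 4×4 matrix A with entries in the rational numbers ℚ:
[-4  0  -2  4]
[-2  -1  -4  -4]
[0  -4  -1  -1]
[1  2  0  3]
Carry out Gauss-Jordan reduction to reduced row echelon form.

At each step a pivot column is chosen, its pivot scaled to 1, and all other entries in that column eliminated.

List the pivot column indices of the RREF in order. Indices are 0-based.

pivot columns: 0, 1, 2, 3

pivot(0,0)=-4: scale R0 → (1, 0, 1/2, -1)
  clear (1,0): R1 −= (-2)R0 → (0, -1, -3, -6)
  clear (3,0): R3 −= (1)R0 → (0, 2, -1/2, 4)
pivot(1,1)=-1: scale R1 → (0, 1, 3, 6)
  clear (2,1): R2 −= (-4)R1 → (0, 0, 11, 23)
  clear (3,1): R3 −= (2)R1 → (0, 0, -13/2, -8)
pivot(2,2)=11: scale R2 → (0, 0, 1, 23/11)
  clear (0,2): R0 −= (1/2)R2 → (1, 0, 0, -45/22)
  clear (1,2): R1 −= (3)R2 → (0, 1, 0, -3/11)
  clear (3,2): R3 −= (-13/2)R2 → (0, 0, 0, 123/22)
pivot(3,3)=123/22: scale R3 → (0, 0, 0, 1)
  clear (0,3): R0 −= (-45/22)R3 → (1, 0, 0, 0)
  clear (1,3): R1 −= (-3/11)R3 → (0, 1, 0, 0)
  clear (2,3): R2 −= (23/11)R3 → (0, 0, 1, 0)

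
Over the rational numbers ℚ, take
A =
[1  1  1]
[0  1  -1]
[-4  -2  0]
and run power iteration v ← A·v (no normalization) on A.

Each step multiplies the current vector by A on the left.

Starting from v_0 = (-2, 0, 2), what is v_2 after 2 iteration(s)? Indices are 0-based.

v_2 = (6, -10, 4)

v_0 = (-2, 0, 2).
v_1 = A·v_0 = (0, -2, 8).
v_2 = A·v_1 = (6, -10, 4).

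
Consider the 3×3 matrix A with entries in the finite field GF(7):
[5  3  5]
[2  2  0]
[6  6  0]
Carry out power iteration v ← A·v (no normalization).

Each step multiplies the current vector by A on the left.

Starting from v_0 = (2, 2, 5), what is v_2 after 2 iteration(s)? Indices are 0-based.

v_0 = (2, 2, 5).
v_1 = A·v_0 = (6, 1, 3).
v_2 = A·v_1 = (6, 0, 0).

v_2 = (6, 0, 0)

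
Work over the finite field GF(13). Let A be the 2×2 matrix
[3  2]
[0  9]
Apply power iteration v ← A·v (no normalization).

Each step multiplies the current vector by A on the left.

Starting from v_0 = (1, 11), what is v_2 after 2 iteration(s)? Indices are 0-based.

v_2 = (0, 7)

v_0 = (1, 11).
v_1 = A·v_0 = (12, 8).
v_2 = A·v_1 = (0, 7).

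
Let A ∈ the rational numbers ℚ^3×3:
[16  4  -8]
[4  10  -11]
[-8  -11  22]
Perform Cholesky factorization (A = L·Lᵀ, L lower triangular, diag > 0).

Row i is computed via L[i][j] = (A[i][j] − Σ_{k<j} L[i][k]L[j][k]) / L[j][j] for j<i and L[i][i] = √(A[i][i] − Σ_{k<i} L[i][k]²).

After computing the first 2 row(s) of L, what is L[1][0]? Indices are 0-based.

Step 1: L[0][0] = √(16) = 4.
  L[1][0] = (4) / L[0][0] = 1.
Step 2: L[1][1] = √(9) = 3.

L[1][0] = 1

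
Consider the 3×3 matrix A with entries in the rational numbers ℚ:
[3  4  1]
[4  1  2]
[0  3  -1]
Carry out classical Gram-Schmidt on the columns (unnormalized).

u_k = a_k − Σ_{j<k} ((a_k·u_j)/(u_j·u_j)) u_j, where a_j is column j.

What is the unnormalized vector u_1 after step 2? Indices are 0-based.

u_1 = (52/25, -39/25, 3)

Step 1: u_0 = a_0 = (3, 4, 0).
Step 2: u_1 = a_1 − (16/25)·u_0 = (52/25, -39/25, 3).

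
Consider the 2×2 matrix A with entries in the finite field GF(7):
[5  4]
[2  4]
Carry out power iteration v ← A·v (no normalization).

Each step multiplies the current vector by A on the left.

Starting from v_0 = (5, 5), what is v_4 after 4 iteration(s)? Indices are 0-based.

v_4 = (3, 1)

v_0 = (5, 5).
v_1 = A·v_0 = (3, 2).
v_2 = A·v_1 = (2, 0).
v_3 = A·v_2 = (3, 4).
v_4 = A·v_3 = (3, 1).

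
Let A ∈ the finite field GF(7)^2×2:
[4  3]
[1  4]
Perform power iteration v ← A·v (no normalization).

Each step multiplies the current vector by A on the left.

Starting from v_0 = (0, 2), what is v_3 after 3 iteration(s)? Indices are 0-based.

v_0 = (0, 2).
v_1 = A·v_0 = (6, 1).
v_2 = A·v_1 = (6, 3).
v_3 = A·v_2 = (5, 4).

v_3 = (5, 4)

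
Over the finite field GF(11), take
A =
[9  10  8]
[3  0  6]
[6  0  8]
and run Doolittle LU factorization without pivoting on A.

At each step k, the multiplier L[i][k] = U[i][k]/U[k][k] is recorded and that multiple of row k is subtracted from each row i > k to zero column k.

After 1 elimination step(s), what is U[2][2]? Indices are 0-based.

U[2][2] = 10

Step 1: pivot at (0,0) is 9.
  row1 ← row1 − (4)·row0  ⇒  L[1][0]=4, U row1=(0, 4, 7)
  row2 ← row2 − (8)·row0  ⇒  L[2][0]=8, U row2=(0, 8, 10)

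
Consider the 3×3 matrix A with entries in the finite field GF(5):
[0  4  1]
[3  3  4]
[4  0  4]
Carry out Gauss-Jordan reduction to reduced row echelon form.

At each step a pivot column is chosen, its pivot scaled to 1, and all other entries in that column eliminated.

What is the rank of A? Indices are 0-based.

pivot(0,0): swap R0↔R1
pivot(0,0)=3: scale R0 → (1, 1, 3)
  clear (2,0): R2 −= (4)R0 → (0, 1, 2)
pivot(1,1)=4: scale R1 → (0, 1, 4)
  clear (0,1): R0 −= (1)R1 → (1, 0, 4)
  clear (2,1): R2 −= (1)R1 → (0, 0, 3)
pivot(2,2)=3: scale R2 → (0, 0, 1)
  clear (0,2): R0 −= (4)R2 → (1, 0, 0)
  clear (1,2): R1 −= (4)R2 → (0, 1, 0)

rank = 3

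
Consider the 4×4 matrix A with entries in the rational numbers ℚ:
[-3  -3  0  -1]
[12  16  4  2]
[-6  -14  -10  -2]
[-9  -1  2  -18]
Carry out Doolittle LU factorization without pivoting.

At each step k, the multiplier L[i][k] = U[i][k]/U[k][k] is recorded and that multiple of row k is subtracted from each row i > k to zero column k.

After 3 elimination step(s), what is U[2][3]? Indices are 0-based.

U[2][3] = -4

[col 0] pivot -3
  R1 -= -4*R0 → (0, 4, 4, -2)  (L[1][0] := -4)
  R2 -= 2*R0 → (0, -8, -10, 0)  (L[2][0] := 2)
  R3 -= 3*R0 → (0, 8, 2, -15)  (L[3][0] := 3)
[col 1] pivot 4
  R2 -= -2*R1 → (0, 0, -2, -4)  (L[2][1] := -2)
  R3 -= 2*R1 → (0, 0, -6, -11)  (L[3][1] := 2)
[col 2] pivot -2
  R3 -= 3*R2 → (0, 0, 0, 1)  (L[3][2] := 3)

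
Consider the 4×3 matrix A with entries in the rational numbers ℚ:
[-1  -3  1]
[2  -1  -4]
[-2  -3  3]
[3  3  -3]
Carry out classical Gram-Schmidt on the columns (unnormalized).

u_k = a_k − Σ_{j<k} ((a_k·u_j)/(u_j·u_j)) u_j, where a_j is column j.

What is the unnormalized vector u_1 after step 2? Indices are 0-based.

u_1 = (-19/9, -25/9, -11/9, 1/3)

Step 1: u_0 = a_0 = (-1, 2, -2, 3).
Step 2: u_1 = a_1 − (8/9)·u_0 = (-19/9, -25/9, -11/9, 1/3).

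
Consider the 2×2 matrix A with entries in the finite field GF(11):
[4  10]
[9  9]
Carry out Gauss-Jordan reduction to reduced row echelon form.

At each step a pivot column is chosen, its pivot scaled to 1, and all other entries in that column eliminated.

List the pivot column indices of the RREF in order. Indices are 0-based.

pivot columns: 0, 1

step 1: normalize row 0 (÷4) = (1, 8)
  row 1: subtract 9×row0 = (0, 3)
step 2: normalize row 1 (÷3) = (0, 1)
  row 0: subtract 8×row1 = (1, 0)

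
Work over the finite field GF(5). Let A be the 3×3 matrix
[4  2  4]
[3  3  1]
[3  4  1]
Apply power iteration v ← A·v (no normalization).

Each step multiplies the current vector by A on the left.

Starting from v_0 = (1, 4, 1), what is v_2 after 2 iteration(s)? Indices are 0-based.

v_2 = (1, 1, 2)

v_0 = (1, 4, 1).
v_1 = A·v_0 = (1, 1, 0).
v_2 = A·v_1 = (1, 1, 2).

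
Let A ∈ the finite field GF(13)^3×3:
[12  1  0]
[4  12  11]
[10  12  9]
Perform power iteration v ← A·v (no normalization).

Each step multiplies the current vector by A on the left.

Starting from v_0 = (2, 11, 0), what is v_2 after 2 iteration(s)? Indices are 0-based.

v_2 = (1, 8, 5)

v_0 = (2, 11, 0).
v_1 = A·v_0 = (9, 10, 9).
v_2 = A·v_1 = (1, 8, 5).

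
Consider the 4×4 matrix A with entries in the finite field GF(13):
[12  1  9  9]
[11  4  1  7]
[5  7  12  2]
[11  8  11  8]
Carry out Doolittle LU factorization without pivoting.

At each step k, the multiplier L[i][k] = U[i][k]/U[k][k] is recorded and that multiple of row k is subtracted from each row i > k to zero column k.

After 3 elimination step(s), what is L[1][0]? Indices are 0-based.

L[1][0] = 2

[col 0] pivot 12
  R1 -= 2*R0 → (0, 2, 9, 2)  (L[1][0] := 2)
  R2 -= 8*R0 → (0, 12, 5, 8)  (L[2][0] := 8)
  R3 -= 2*R0 → (0, 6, 6, 3)  (L[3][0] := 2)
[col 1] pivot 2
  R2 -= 6*R1 → (0, 0, 3, 9)  (L[2][1] := 6)
  R3 -= 3*R1 → (0, 0, 5, 10)  (L[3][1] := 3)
[col 2] pivot 3
  R3 -= 6*R2 → (0, 0, 0, 8)  (L[3][2] := 6)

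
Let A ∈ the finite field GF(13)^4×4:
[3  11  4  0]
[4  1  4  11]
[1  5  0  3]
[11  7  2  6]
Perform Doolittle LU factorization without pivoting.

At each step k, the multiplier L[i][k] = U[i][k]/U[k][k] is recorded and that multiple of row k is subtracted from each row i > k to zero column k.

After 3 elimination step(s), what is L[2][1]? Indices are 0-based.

[col 0] pivot 3
  R1 -= 10*R0 → (0, 8, 3, 11)  (L[1][0] := 10)
  R2 -= 9*R0 → (0, 10, 3, 3)  (L[2][0] := 9)
  R3 -= 8*R0 → (0, 10, 9, 6)  (L[3][0] := 8)
[col 1] pivot 8
  R2 -= 11*R1 → (0, 0, 9, 12)  (L[2][1] := 11)
  R3 -= 11*R1 → (0, 0, 2, 2)  (L[3][1] := 11)
[col 2] pivot 9
  R3 -= 6*R2 → (0, 0, 0, 8)  (L[3][2] := 6)

L[2][1] = 11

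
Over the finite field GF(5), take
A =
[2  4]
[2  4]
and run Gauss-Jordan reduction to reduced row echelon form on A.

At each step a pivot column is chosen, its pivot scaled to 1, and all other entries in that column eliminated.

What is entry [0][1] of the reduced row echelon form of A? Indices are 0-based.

pivot(0,0)=2: scale R0 → (1, 2)
  clear (1,0): R1 −= (2)R0 → (0, 0)
col 1: no nonzero at/below row 1; advance.

M[0][1] = 2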